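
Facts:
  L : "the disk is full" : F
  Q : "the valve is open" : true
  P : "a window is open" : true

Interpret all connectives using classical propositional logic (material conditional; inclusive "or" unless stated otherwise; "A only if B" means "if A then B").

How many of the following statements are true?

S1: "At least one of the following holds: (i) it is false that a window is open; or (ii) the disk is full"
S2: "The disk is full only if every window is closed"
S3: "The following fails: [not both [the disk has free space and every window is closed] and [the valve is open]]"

S1: Parsed as ¬P ∨ L

¬P = ¬T = F
¬P ∨ L = F ∨ F = F
So S1 is false.

S2: This is L → ¬P.

¬P = ¬T = F
L → ¬P = F → F = T
So S2 is true.

S3: This is ¬((¬L ∧ ¬P) ↑ Q).

¬L = ¬F = T
¬P = ¬T = F
¬L ∧ ¬P = T ∧ F = F
(¬L ∧ ¬P) ↑ Q = F ↑ T = T
¬((¬L ∧ ¬P) ↑ Q) = ¬T = F
Thus S3 is false.

Count: 1.

1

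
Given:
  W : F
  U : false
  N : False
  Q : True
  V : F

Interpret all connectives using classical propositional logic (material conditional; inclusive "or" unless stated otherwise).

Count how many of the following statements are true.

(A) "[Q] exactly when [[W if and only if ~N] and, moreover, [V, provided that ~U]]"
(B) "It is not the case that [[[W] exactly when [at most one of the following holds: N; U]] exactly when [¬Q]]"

(A): This is Q iff ((W iff not N) and (not U -> V)).

not N = not False = True
W iff not N = False iff True = False
not U = not False = True
not U -> V = True -> False = False
(W iff not N) and (not U -> V) = False and False = False
Q iff ((W iff not N) and (not U -> V)) = True iff False = False
Thus (A) is false.

(B): Parsed as not ((W iff (N nand U)) iff not Q)

N nand U = False nand False = True
W iff (N nand U) = False iff True = False
not Q = not True = False
(W iff (N nand U)) iff not Q = False iff False = True
not ((W iff (N nand U)) iff not Q) = not True = False
So (B) is false.

0 of the 2 statements are true (none).

0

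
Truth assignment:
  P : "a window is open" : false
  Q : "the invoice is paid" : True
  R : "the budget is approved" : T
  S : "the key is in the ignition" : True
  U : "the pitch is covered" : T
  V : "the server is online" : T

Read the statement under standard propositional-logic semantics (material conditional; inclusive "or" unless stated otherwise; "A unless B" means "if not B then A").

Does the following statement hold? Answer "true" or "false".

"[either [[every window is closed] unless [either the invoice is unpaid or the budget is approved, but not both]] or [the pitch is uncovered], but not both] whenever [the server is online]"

True

This is V -> ((~P | (~Q xor R)) xor ~U).

~P = ~F = T
~Q = ~T = F
~Q xor R = F xor T = T
~P | (~Q xor R) = T | T = T
~U = ~T = F
(~P | (~Q xor R)) xor ~U = T xor F = T
V -> ((~P | (~Q xor R)) xor ~U) = T -> T = T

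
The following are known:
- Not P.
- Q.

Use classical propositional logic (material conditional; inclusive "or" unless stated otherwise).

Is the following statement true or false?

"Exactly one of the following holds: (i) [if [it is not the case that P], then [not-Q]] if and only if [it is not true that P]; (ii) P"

False.

This is ((~P -> ~Q) <-> ~P) xor P.

~P = ~F = T
~Q = ~T = F
~P -> ~Q = T -> F = F
~P = ~F = T
(~P -> ~Q) <-> ~P = F <-> T = F
((~P -> ~Q) <-> ~P) xor P = F xor F = F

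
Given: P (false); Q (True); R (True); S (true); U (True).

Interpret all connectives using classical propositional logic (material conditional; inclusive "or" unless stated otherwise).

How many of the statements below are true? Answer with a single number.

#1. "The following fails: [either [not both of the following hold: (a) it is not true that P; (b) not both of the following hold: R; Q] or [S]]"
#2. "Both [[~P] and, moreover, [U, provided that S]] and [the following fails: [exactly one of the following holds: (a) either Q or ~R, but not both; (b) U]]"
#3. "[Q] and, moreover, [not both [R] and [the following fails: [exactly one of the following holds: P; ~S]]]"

1

#1: Parsed as ¬((¬P ↑ (R ↑ Q)) ∨ S)

¬P = ¬F = T
R ↑ Q = T ↑ T = F
¬P ↑ (R ↑ Q) = T ↑ F = T
(¬P ↑ (R ↑ Q)) ∨ S = T ∨ T = T
¬((¬P ↑ (R ↑ Q)) ∨ S) = ¬T = F
Hence #1 is false.

#2: In symbols: (¬P ∧ (S → U)) ∧ ¬((Q ⊕ ¬R) ⊕ U)

¬P = ¬F = T
S → U = T → T = T
¬P ∧ (S → U) = T ∧ T = T
¬R = ¬T = F
Q ⊕ ¬R = T ⊕ F = T
(Q ⊕ ¬R) ⊕ U = T ⊕ T = F
¬((Q ⊕ ¬R) ⊕ U) = ¬F = T
(¬P ∧ (S → U)) ∧ ¬((Q ⊕ ¬R) ⊕ U) = T ∧ T = T
Thus #2 is true.

#3: This is Q ∧ (R ↑ ¬(P ⊕ ¬S)).

¬S = ¬T = F
P ⊕ ¬S = F ⊕ F = F
¬(P ⊕ ¬S) = ¬F = T
R ↑ ¬(P ⊕ ¬S) = T ↑ T = F
Q ∧ (R ↑ ¬(P ⊕ ¬S)) = T ∧ F = F
So #3 is false.

1 of the 3 statements is true.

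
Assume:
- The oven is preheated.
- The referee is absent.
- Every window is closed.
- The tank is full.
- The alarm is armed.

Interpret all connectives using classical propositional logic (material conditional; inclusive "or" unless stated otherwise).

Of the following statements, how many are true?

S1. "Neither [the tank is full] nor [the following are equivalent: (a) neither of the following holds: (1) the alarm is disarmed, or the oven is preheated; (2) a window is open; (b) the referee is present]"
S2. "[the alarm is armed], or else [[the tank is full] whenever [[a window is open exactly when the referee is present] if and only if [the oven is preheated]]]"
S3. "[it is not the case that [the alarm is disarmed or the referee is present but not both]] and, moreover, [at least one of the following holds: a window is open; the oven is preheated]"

Let S = "the tank is full" (True), U = "the alarm is armed" (True), P = "the oven is preheated" (True), R = "a window is open" (False), Q = "the referee is present" (False).

S1: This is S nor (((not U or P) nor R) iff Q).

not U = not True = False
not U or P = False or True = True
(not U or P) nor R = True nor False = False
((not U or P) nor R) iff Q = False iff False = True
S nor (((not U or P) nor R) iff Q) = True nor True = False
Thus S1 is false.

S2: In symbols: U or (((R iff Q) iff P) -> S)

R iff Q = False iff False = True
(R iff Q) iff P = True iff True = True
((R iff Q) iff P) -> S = True -> True = True
U or (((R iff Q) iff P) -> S) = True or True = True
Thus S2 is true.

S3: This is not (not U xor Q) and (R or P).

not U = not True = False
not U xor Q = False xor False = False
not (not U xor Q) = not False = True
R or P = False or True = True
not (not U xor Q) and (R or P) = True and True = True
Thus S3 is true.

2 of the 3 statements are true (S2, S3).

2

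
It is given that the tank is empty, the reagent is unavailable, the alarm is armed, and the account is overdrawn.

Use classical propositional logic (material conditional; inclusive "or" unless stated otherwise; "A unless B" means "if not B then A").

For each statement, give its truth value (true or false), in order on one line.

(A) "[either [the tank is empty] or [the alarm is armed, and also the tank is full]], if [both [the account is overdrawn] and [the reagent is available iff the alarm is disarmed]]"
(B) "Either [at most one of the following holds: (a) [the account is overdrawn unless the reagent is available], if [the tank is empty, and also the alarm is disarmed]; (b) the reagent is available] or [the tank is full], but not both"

Let S = "the account is overdrawn" (T), Q = "the reagent is available" (F), R = "the alarm is armed" (T), P = "the tank is full" (F).

(A): This is (S & (Q <-> ~R)) -> (~P | (R & P)).

~R = ~T = F
Q <-> ~R = F <-> F = T
S & (Q <-> ~R) = T & T = T
~P = ~F = T
R & P = T & F = F
~P | (R & P) = T | F = T
(S & (Q <-> ~R)) -> (~P | (R & P)) = T -> T = T
Thus (A) is true.

(B): This is (((~P & ~R) -> (S | Q)) nand Q) xor P.

~P = ~F = T
~R = ~T = F
~P & ~R = T & F = F
S | Q = T | F = T
(~P & ~R) -> (S | Q) = F -> T = T
((~P & ~R) -> (S | Q)) nand Q = T nand F = T
(((~P & ~R) -> (S | Q)) nand Q) xor P = T xor F = T
So (B) is true.

(A) T / (B) T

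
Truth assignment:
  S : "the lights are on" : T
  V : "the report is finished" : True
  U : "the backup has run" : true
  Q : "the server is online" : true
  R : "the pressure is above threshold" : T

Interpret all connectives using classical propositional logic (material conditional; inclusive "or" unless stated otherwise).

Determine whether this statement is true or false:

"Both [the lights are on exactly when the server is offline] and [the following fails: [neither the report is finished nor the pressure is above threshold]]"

In symbols: (S <-> ~Q) & ~(V nor R)

~Q = ~T = F
S <-> ~Q = T <-> F = F
V nor R = T nor T = F
~(V nor R) = ~F = T
(S <-> ~Q) & ~(V nor R) = F & T = F

The statement is false.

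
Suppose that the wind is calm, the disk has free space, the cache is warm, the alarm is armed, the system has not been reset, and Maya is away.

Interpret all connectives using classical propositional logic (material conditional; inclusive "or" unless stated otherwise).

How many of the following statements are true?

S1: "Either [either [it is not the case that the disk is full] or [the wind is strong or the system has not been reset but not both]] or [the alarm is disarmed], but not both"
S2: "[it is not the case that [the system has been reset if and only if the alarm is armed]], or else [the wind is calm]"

2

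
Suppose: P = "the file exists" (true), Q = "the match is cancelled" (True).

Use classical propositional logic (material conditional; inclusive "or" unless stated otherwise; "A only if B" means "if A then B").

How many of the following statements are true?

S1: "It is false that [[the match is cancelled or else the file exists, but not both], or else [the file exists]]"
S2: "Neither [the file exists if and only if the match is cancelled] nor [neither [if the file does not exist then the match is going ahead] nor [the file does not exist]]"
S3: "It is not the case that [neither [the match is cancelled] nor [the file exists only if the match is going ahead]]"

S1: Parsed as not ((Q xor P) or P)

Q xor P = True xor True = False
(Q xor P) or P = False or True = True
not ((Q xor P) or P) = not True = False
Thus S1 is false.

S2: Formalization: (P iff Q) nor ((not P -> not Q) nor not P)

P iff Q = True iff True = True
not P = not True = False
not Q = not True = False
not P -> not Q = False -> False = True
not P = not True = False
(not P -> not Q) nor not P = True nor False = False
(P iff Q) nor ((not P -> not Q) nor not P) = True nor False = False
Hence S2 is false.

S3: This is not (Q nor (P -> not Q)).

not Q = not True = False
P -> not Q = True -> False = False
Q nor (P -> not Q) = True nor False = False
not (Q nor (P -> not Q)) = not False = True
Thus S3 is true.

True statements: 1.

1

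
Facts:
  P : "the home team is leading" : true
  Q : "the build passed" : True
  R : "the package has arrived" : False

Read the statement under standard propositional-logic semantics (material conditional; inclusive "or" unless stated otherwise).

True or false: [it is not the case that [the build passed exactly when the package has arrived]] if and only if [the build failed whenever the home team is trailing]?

True.

Parsed as ~(Q <-> R) <-> (~P -> ~Q)

Q <-> R = T <-> F = F
~(Q <-> R) = ~F = T
~P = ~T = F
~Q = ~T = F
~P -> ~Q = F -> F = T
~(Q <-> R) <-> (~P -> ~Q) = T <-> T = T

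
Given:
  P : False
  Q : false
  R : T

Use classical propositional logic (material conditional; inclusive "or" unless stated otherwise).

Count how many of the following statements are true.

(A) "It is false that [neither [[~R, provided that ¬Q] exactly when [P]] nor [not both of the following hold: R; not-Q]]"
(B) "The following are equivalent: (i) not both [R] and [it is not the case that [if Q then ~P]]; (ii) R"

(A): This is not (((not Q -> not R) iff P) nor (R nand not Q)).

not Q = not False = True
not R = not True = False
not Q -> not R = True -> False = False
(not Q -> not R) iff P = False iff False = True
not Q = not False = True
R nand not Q = True nand True = False
((not Q -> not R) iff P) nor (R nand not Q) = True nor False = False
not (((not Q -> not R) iff P) nor (R nand not Q)) = not False = True
Thus (A) is true.

(B): This is (R nand not (Q -> not P)) iff R.

not P = not False = True
Q -> not P = False -> True = True
not (Q -> not P) = not True = False
R nand not (Q -> not P) = True nand False = True
(R nand not (Q -> not P)) iff R = True iff True = True
Hence (B) is true.

2 of the 2 statements are true.

2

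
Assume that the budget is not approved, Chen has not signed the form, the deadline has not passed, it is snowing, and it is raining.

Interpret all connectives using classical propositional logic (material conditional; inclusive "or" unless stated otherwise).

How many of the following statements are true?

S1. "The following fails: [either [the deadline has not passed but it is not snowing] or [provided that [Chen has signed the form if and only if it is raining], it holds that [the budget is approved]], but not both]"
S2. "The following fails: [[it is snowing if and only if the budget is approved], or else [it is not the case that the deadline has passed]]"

Let R = "the deadline has passed" (False), S = "it is snowing" (True), Q = "Chen has signed the form" (False), U = "it is raining" (True), P = "the budget is approved" (False).

S1: In symbols: not ((not R and not S) xor ((Q iff U) -> P))

not R = not False = True
not S = not True = False
not R and not S = True and False = False
Q iff U = False iff True = False
(Q iff U) -> P = False -> False = True
(not R and not S) xor ((Q iff U) -> P) = False xor True = True
not ((not R and not S) xor ((Q iff U) -> P)) = not True = False
So S1 is false.

S2: In symbols: not ((S iff P) or not R)

S iff P = True iff False = False
not R = not False = True
(S iff P) or not R = False or True = True
not ((S iff P) or not R) = not True = False
So S2 is false.

0 of the 2 statements are true (none).

0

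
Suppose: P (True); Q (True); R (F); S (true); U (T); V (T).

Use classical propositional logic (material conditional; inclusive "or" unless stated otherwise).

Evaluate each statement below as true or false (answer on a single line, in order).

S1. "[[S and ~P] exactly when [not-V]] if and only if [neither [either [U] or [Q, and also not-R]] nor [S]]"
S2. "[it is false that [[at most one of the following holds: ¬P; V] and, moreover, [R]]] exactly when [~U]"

S1 false; S2 false

S1: Parsed as ((S & ~P) <-> ~V) <-> ((U | (Q & ~R)) nor S)

~P = ~T = F
S & ~P = T & F = F
~V = ~T = F
(S & ~P) <-> ~V = F <-> F = T
~R = ~F = T
Q & ~R = T & T = T
U | (Q & ~R) = T | T = T
(U | (Q & ~R)) nor S = T nor T = F
((S & ~P) <-> ~V) <-> ((U | (Q & ~R)) nor S) = T <-> F = F
Hence S1 is false.

S2: In symbols: ~((~P nand V) & R) <-> ~U

~P = ~T = F
~P nand V = F nand T = T
(~P nand V) & R = T & F = F
~((~P nand V) & R) = ~F = T
~U = ~T = F
~((~P nand V) & R) <-> ~U = T <-> F = F
Thus S2 is false.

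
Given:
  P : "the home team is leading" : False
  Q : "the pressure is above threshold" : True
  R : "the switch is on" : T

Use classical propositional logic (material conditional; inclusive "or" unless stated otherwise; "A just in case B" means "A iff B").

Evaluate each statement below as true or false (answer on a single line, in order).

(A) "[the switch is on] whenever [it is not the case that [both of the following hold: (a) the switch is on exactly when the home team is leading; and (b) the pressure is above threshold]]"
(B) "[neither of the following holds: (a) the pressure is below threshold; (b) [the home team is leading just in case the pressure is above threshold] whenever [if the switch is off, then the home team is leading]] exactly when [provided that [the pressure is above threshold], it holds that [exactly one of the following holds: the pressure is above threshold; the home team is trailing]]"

(A): In symbols: ~((R <-> P) & Q) -> R

R <-> P = T <-> F = F
(R <-> P) & Q = F & T = F
~((R <-> P) & Q) = ~F = T
~((R <-> P) & Q) -> R = T -> T = T
Thus (A) is true.

(B): Parsed as (~Q nor ((~R -> P) -> (P <-> Q))) <-> (Q -> (Q xor ~P))

~Q = ~T = F
~R = ~T = F
~R -> P = F -> F = T
P <-> Q = F <-> T = F
(~R -> P) -> (P <-> Q) = T -> F = F
~Q nor ((~R -> P) -> (P <-> Q)) = F nor F = T
~P = ~F = T
Q xor ~P = T xor T = F
Q -> (Q xor ~P) = T -> F = F
(~Q nor ((~R -> P) -> (P <-> Q))) <-> (Q -> (Q xor ~P)) = T <-> F = F
So (B) is false.

(A) True; (B) False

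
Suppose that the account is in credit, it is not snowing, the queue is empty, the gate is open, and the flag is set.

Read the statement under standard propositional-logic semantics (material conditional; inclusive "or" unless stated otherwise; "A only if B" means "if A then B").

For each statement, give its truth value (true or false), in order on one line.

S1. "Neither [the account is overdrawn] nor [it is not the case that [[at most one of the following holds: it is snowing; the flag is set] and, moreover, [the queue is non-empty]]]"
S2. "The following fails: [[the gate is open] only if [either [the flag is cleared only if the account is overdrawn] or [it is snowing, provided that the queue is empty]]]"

S1 false; S2 false

Let U = "the account is overdrawn" (F), S = "it is snowing" (F), L = "the flag is set" (T), R = "the queue is empty" (T), D = "the gate is open" (T).

S1: In symbols: U nor ~((S nand L) & ~R)

S nand L = F nand T = T
~R = ~T = F
(S nand L) & ~R = T & F = F
~((S nand L) & ~R) = ~F = T
U nor ~((S nand L) & ~R) = F nor T = F
Hence S1 is false.

S2: Formalization: ~(D -> ((~L -> U) | (R -> S)))

~L = ~T = F
~L -> U = F -> F = T
R -> S = T -> F = F
(~L -> U) | (R -> S) = T | F = T
D -> ((~L -> U) | (R -> S)) = T -> T = T
~(D -> ((~L -> U) | (R -> S))) = ~T = F
So S2 is false.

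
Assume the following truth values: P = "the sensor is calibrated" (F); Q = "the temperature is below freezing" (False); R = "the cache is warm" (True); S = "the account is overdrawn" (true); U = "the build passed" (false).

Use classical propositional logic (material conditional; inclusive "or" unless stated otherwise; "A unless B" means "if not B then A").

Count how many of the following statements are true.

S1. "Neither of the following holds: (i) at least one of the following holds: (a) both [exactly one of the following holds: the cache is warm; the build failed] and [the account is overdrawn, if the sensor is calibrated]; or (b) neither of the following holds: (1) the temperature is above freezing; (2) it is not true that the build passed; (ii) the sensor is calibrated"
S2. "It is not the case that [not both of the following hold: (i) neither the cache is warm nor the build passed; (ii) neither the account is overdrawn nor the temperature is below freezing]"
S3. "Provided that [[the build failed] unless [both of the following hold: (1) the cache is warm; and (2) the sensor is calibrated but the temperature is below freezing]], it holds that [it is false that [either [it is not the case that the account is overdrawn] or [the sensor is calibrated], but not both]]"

2

S1: Parsed as (((R xor not U) and (P -> S)) or (not Q nor not U)) nor P

not U = not False = True
R xor not U = True xor True = False
P -> S = False -> True = True
(R xor not U) and (P -> S) = False and True = False
not Q = not False = True
not U = not False = True
not Q nor not U = True nor True = False
((R xor not U) and (P -> S)) or (not Q nor not U) = False or False = False
(((R xor not U) and (P -> S)) or (not Q nor not U)) nor P = False nor False = True
Thus S1 is true.

S2: Formalization: not ((R nor U) nand (S nor Q))

R nor U = True nor False = False
S nor Q = True nor False = False
(R nor U) nand (S nor Q) = False nand False = True
not ((R nor U) nand (S nor Q)) = not True = False
Thus S2 is false.

S3: This is (not U or (R and (P and Q))) -> not (not S xor P).

not U = not False = True
P and Q = False and False = False
R and (P and Q) = True and False = False
not U or (R and (P and Q)) = True or False = True
not S = not True = False
not S xor P = False xor False = False
not (not S xor P) = not False = True
(not U or (R and (P and Q))) -> not (not S xor P) = True -> True = True
Hence S3 is true.

Count: 2.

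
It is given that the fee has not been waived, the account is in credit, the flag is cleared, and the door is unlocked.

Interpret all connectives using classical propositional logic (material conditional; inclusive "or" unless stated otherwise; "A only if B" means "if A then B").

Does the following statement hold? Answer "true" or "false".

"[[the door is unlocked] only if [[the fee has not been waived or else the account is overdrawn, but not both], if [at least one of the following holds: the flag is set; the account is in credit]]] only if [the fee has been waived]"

Let S = "the door is locked" (F), R = "the flag is set" (F), Q = "the account is overdrawn" (F), P = "the fee has been waived" (F).
Parsed as (¬S → ((R ∨ ¬Q) → (¬P ⊕ Q))) → P

¬S = ¬F = T
¬Q = ¬F = T
R ∨ ¬Q = F ∨ T = T
¬P = ¬F = T
¬P ⊕ Q = T ⊕ F = T
(R ∨ ¬Q) → (¬P ⊕ Q) = T → T = T
¬S → ((R ∨ ¬Q) → (¬P ⊕ Q)) = T → T = T
(¬S → ((R ∨ ¬Q) → (¬P ⊕ Q))) → P = T → F = F

False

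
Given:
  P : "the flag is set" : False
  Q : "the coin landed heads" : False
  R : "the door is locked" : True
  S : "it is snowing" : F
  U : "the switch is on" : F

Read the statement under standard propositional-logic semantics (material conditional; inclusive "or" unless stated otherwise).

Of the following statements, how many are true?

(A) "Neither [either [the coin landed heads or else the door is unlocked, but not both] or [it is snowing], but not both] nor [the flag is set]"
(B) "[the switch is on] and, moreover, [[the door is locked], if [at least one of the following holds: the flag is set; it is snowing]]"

(A): In symbols: ((Q xor not R) xor S) nor P

not R = not True = False
Q xor not R = False xor False = False
(Q xor not R) xor S = False xor False = False
((Q xor not R) xor S) nor P = False nor False = True
Hence (A) is true.

(B): Parsed as U and ((P or S) -> R)

P or S = False or False = False
(P or S) -> R = False -> True = True
U and ((P or S) -> R) = False and True = False
So (B) is false.

Count: 1.

1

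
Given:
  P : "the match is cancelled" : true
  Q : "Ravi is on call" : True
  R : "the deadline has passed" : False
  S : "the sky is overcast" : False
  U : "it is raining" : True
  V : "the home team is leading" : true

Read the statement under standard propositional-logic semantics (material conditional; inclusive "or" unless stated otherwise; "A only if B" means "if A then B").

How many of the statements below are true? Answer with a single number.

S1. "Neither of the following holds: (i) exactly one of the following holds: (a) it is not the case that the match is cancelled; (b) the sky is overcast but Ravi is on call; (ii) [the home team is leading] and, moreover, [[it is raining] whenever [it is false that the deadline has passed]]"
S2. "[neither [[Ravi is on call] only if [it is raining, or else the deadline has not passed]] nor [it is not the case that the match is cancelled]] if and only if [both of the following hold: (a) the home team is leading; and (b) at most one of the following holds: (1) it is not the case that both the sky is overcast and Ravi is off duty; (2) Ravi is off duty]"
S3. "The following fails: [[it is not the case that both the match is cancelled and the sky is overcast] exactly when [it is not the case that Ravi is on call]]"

1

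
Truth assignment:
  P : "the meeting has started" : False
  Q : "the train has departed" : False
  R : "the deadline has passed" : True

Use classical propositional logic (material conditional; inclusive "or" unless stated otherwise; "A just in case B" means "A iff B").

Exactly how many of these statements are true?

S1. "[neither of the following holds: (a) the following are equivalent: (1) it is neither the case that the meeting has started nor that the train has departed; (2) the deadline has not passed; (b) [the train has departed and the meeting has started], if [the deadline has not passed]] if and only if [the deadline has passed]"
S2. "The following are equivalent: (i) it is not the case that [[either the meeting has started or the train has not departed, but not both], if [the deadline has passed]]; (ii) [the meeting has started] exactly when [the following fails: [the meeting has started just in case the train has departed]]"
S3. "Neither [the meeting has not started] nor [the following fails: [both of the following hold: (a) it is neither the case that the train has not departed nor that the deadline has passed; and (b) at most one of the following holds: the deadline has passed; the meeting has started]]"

S1: In symbols: (((P nor Q) iff not R) nor (not R -> (Q and P))) iff R

P nor Q = False nor False = True
not R = not True = False
(P nor Q) iff not R = True iff False = False
not R = not True = False
Q and P = False and False = False
not R -> (Q and P) = False -> False = True
((P nor Q) iff not R) nor (not R -> (Q and P)) = False nor True = False
(((P nor Q) iff not R) nor (not R -> (Q and P))) iff R = False iff True = False
So S1 is false.

S2: This is not (R -> (P xor not Q)) iff (P iff not (P iff Q)).

not Q = not False = True
P xor not Q = False xor True = True
R -> (P xor not Q) = True -> True = True
not (R -> (P xor not Q)) = not True = False
P iff Q = False iff False = True
not (P iff Q) = not True = False
P iff not (P iff Q) = False iff False = True
not (R -> (P xor not Q)) iff (P iff not (P iff Q)) = False iff True = False
Hence S2 is false.

S3: In symbols: not P nor not ((not Q nor R) and (R nand P))

not P = not False = True
not Q = not False = True
not Q nor R = True nor True = False
R nand P = True nand False = True
(not Q nor R) and (R nand P) = False and True = False
not ((not Q nor R) and (R nand P)) = not False = True
not P nor not ((not Q nor R) and (R nand P)) = True nor True = False
Thus S3 is false.

Count: 0.

0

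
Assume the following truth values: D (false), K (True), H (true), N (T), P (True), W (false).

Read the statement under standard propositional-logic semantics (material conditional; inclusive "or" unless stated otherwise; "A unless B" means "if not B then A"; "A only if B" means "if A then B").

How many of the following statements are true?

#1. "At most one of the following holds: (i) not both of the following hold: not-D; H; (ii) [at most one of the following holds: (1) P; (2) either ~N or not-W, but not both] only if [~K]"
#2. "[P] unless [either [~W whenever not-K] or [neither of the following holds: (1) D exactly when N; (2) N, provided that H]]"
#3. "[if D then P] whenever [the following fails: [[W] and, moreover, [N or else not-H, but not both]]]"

3

#1: Formalization: (not D nand H) nand ((P nand (not N xor not W)) -> not K)

not D = not False = True
not D nand H = True nand True = False
not N = not True = False
not W = not False = True
not N xor not W = False xor True = True
P nand (not N xor not W) = True nand True = False
not K = not True = False
(P nand (not N xor not W)) -> not K = False -> False = True
(not D nand H) nand ((P nand (not N xor not W)) -> not K) = False nand True = True
So #1 is true.

#2: Parsed as P or ((not K -> not W) or ((D iff N) nor (H -> N)))

not K = not True = False
not W = not False = True
not K -> not W = False -> True = True
D iff N = False iff True = False
H -> N = True -> True = True
(D iff N) nor (H -> N) = False nor True = False
(not K -> not W) or ((D iff N) nor (H -> N)) = True or False = True
P or ((not K -> not W) or ((D iff N) nor (H -> N))) = True or True = True
Hence #2 is true.

#3: In symbols: not (W and (N xor not H)) -> (D -> P)

not H = not True = False
N xor not H = True xor False = True
W and (N xor not H) = False and True = False
not (W and (N xor not H)) = not False = True
D -> P = False -> True = True
not (W and (N xor not H)) -> (D -> P) = True -> True = True
So #3 is true.

3 of the 3 statements are true (#1, #2, #3).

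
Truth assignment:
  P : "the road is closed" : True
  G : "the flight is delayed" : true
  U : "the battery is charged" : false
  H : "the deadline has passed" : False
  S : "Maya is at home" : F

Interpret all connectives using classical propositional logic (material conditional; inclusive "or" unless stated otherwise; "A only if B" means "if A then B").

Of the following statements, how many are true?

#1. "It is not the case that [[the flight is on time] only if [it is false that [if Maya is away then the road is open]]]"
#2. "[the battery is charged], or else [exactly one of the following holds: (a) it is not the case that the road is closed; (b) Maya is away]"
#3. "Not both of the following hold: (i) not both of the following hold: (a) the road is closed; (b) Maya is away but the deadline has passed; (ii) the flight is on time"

2

#1: Parsed as ¬(¬G → ¬(¬S → ¬P))

¬G = ¬T = F
¬S = ¬F = T
¬P = ¬T = F
¬S → ¬P = T → F = F
¬(¬S → ¬P) = ¬F = T
¬G → ¬(¬S → ¬P) = F → T = T
¬(¬G → ¬(¬S → ¬P)) = ¬T = F
Thus #1 is false.

#2: Formalization: U ∨ (¬P ⊕ ¬S)

¬P = ¬T = F
¬S = ¬F = T
¬P ⊕ ¬S = F ⊕ T = T
U ∨ (¬P ⊕ ¬S) = F ∨ T = T
Hence #2 is true.

#3: Formalization: (P ↑ (¬S ∧ H)) ↑ ¬G

¬S = ¬F = T
¬S ∧ H = T ∧ F = F
P ↑ (¬S ∧ H) = T ↑ F = T
¬G = ¬T = F
(P ↑ (¬S ∧ H)) ↑ ¬G = T ↑ F = T
Thus #3 is true.

Count: 2.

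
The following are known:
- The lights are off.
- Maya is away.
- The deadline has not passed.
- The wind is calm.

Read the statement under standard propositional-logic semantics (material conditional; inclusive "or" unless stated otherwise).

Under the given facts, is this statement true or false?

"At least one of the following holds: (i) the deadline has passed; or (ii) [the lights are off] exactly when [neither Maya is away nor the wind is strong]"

Let P = "the deadline has passed" (F), Q = "the lights are on" (F), W = "Maya is at home" (F), R = "the wind is strong" (F).
In symbols: P | (~Q <-> (~W nor R))

~Q = ~F = T
~W = ~F = T
~W nor R = T nor F = F
~Q <-> (~W nor R) = T <-> F = F
P | (~Q <-> (~W nor R)) = F | F = F

False.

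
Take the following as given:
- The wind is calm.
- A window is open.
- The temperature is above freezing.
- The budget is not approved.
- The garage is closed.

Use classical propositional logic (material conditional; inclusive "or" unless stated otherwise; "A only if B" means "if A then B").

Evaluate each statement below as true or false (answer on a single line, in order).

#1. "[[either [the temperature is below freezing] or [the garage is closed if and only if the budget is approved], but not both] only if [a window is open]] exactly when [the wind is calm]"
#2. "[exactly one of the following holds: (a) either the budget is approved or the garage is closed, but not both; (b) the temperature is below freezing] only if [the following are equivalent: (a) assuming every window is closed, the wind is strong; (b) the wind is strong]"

Let R = "the temperature is below freezing" (F), U = "the garage is closed" (T), S = "the budget is approved" (F), Q = "a window is open" (T), P = "the wind is strong" (F).

#1: Formalization: ((R xor (U <-> S)) -> Q) <-> ~P

U <-> S = T <-> F = F
R xor (U <-> S) = F xor F = F
(R xor (U <-> S)) -> Q = F -> T = T
~P = ~F = T
((R xor (U <-> S)) -> Q) <-> ~P = T <-> T = T
Thus #1 is true.

#2: In symbols: ((S xor U) xor R) -> ((~Q -> P) <-> P)

S xor U = F xor T = T
(S xor U) xor R = T xor F = T
~Q = ~T = F
~Q -> P = F -> F = T
(~Q -> P) <-> P = T <-> F = F
((S xor U) xor R) -> ((~Q -> P) <-> P) = T -> F = F
Hence #2 is false.

#1 T; #2 F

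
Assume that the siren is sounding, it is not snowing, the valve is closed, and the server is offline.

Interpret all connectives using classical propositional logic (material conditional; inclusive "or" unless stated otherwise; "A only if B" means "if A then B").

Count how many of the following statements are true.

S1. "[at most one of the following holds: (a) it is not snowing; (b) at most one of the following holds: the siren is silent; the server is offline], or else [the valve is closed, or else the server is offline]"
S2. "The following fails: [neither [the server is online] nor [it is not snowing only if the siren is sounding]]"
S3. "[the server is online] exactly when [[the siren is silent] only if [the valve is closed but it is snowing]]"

Let Q = "it is snowing" (False), P = "the siren is sounding" (True), S = "the server is online" (False), R = "the valve is open" (False).

S1: In symbols: (not Q nand (not P nand not S)) or (not R or not S)

not Q = not False = True
not P = not True = False
not S = not False = True
not P nand not S = False nand True = True
not Q nand (not P nand not S) = True nand True = False
not R = not False = True
not S = not False = True
not R or not S = True or True = True
(not Q nand (not P nand not S)) or (not R or not S) = False or True = True
Hence S1 is true.

S2: Parsed as not (S nor (not Q -> P))

not Q = not False = True
not Q -> P = True -> True = True
S nor (not Q -> P) = False nor True = False
not (S nor (not Q -> P)) = not False = True
So S2 is true.

S3: Parsed as S iff (not P -> (not R and Q))

not P = not True = False
not R = not False = True
not R and Q = True and False = False
not P -> (not R and Q) = False -> False = True
S iff (not P -> (not R and Q)) = False iff True = False
So S3 is false.

True statements: 2.

2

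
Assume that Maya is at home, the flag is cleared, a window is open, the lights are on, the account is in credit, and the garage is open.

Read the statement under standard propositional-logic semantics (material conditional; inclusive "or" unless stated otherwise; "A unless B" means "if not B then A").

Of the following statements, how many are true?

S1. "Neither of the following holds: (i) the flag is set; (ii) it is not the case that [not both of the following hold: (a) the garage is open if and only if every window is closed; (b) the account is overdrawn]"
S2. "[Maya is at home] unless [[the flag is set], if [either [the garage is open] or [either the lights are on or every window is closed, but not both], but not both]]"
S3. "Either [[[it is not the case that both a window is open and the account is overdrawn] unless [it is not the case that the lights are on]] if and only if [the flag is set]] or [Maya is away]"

2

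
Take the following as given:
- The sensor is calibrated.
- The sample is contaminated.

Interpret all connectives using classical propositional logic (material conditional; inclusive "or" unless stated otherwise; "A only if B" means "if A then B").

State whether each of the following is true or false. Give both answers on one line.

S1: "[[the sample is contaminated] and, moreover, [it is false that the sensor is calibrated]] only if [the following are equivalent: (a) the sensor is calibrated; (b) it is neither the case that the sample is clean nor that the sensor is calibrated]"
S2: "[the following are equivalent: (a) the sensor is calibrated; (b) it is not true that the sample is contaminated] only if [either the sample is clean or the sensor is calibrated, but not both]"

S1 True, S2 True

Let Q = "the sample is contaminated" (T), L = "the sensor is calibrated" (T).

S1: Formalization: (Q ∧ ¬L) → (L ↔ (¬Q ↓ L))

¬L = ¬T = F
Q ∧ ¬L = T ∧ F = F
¬Q = ¬T = F
¬Q ↓ L = F ↓ T = F
L ↔ (¬Q ↓ L) = T ↔ F = F
(Q ∧ ¬L) → (L ↔ (¬Q ↓ L)) = F → F = T
Thus S1 is true.

S2: In symbols: (L ↔ ¬Q) → (¬Q ⊕ L)

¬Q = ¬T = F
L ↔ ¬Q = T ↔ F = F
¬Q = ¬T = F
¬Q ⊕ L = F ⊕ T = T
(L ↔ ¬Q) → (¬Q ⊕ L) = F → T = T
Thus S2 is true.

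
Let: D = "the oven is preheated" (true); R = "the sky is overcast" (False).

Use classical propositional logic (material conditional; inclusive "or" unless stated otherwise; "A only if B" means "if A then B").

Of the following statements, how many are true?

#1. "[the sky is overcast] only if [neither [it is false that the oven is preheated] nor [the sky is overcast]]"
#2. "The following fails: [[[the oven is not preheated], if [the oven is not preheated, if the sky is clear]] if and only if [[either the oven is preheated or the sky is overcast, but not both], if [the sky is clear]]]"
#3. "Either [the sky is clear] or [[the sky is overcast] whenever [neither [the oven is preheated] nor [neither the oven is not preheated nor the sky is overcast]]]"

#1: Formalization: R -> (not D nor R)

not D = not True = False
not D nor R = False nor False = True
R -> (not D nor R) = False -> True = True
Hence #1 is true.

#2: Parsed as not (((not R -> not D) -> not D) iff (not R -> (D xor R)))

not R = not False = True
not D = not True = False
not R -> not D = True -> False = False
not D = not True = False
(not R -> not D) -> not D = False -> False = True
not R = not False = True
D xor R = True xor False = True
not R -> (D xor R) = True -> True = True
((not R -> not D) -> not D) iff (not R -> (D xor R)) = True iff True = True
not (((not R -> not D) -> not D) iff (not R -> (D xor R))) = not True = False
Thus #2 is false.

#3: Parsed as not R or ((D nor (not D nor R)) -> R)

not R = not False = True
not D = not True = False
not D nor R = False nor False = True
D nor (not D nor R) = True nor True = False
(D nor (not D nor R)) -> R = False -> False = True
not R or ((D nor (not D nor R)) -> R) = True or True = True
So #3 is true.

True statements: 2.

2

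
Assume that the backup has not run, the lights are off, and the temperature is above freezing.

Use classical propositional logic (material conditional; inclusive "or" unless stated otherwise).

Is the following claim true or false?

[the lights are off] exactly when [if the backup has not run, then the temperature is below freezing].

Let S = "the lights are on" (False), V = "the backup has run" (False), N = "the temperature is below freezing" (False).
Parsed as not S iff (not V -> N)

not S = not False = True
not V = not False = True
not V -> N = True -> False = False
not S iff (not V -> N) = True iff False = False

False.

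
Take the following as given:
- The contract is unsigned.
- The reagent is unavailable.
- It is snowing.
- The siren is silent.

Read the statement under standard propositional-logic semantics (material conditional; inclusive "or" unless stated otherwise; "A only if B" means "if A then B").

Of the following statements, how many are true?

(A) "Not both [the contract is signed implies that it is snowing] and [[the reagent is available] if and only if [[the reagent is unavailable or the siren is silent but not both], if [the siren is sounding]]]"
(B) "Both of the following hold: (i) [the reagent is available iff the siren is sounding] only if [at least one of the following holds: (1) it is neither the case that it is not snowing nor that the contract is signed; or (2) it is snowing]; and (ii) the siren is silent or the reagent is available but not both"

Let P = "the contract is signed" (F), R = "it is snowing" (T), Q = "the reagent is available" (F), S = "the siren is sounding" (F).

(A): Formalization: (P -> R) nand (Q <-> (S -> (~Q xor ~S)))

P -> R = F -> T = T
~Q = ~F = T
~S = ~F = T
~Q xor ~S = T xor T = F
S -> (~Q xor ~S) = F -> F = T
Q <-> (S -> (~Q xor ~S)) = F <-> T = F
(P -> R) nand (Q <-> (S -> (~Q xor ~S))) = T nand F = T
Thus (A) is true.

(B): Formalization: ((Q <-> S) -> ((~R nor P) | R)) & (~S xor Q)

Q <-> S = F <-> F = T
~R = ~T = F
~R nor P = F nor F = T
(~R nor P) | R = T | T = T
(Q <-> S) -> ((~R nor P) | R) = T -> T = T
~S = ~F = T
~S xor Q = T xor F = T
((Q <-> S) -> ((~R nor P) | R)) & (~S xor Q) = T & T = T
Thus (B) is true.

Count: 2.

2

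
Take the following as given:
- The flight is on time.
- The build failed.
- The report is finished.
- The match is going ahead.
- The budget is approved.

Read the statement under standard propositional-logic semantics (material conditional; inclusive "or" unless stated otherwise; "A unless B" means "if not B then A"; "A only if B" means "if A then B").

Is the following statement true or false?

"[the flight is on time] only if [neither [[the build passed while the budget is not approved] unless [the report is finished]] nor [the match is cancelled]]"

Let W = "the flight is delayed" (F), K = "the build passed" (F), L = "the budget is approved" (T), V = "the report is finished" (T), S = "the match is cancelled" (F).
In symbols: ~W -> (((K & ~L) | V) nor S)

~W = ~F = T
~L = ~T = F
K & ~L = F & F = F
(K & ~L) | V = F | T = T
((K & ~L) | V) nor S = T nor F = F
~W -> (((K & ~L) | V) nor S) = T -> F = F

False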